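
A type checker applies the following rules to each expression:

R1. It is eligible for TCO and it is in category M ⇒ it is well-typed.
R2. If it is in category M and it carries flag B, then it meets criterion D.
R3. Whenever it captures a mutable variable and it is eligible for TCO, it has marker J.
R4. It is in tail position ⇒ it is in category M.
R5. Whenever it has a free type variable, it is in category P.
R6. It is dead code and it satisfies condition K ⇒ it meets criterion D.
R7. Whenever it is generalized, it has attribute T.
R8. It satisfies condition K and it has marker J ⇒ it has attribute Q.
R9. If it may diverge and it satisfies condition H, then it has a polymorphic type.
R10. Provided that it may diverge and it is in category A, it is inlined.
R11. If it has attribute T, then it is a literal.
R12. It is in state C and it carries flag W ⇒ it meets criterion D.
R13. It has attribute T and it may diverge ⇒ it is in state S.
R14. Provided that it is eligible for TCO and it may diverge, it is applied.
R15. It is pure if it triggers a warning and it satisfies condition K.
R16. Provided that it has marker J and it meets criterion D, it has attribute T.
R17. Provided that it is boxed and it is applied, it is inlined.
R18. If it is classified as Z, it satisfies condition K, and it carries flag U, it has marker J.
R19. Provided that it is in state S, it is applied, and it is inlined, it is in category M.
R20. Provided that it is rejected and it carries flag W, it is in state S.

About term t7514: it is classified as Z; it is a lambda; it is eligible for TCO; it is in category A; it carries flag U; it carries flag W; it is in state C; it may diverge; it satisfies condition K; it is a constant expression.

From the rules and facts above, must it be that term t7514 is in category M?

Yes

By R10 (it may diverge, it is in category A): it is inlined.
By R12 (it is in state C, it carries flag W): it meets criterion D.
By R14 (it is eligible for TCO, it may diverge): it is applied.
By R18 (it is classified as Z, it satisfies condition K, it carries flag U): it has marker J.
By R16 (it has marker J, it meets criterion D): it has attribute T.
By R13 (it has attribute T, it may diverge): it is in state S.
By R19 (it is in state S, it is applied, it is inlined): it is in category M.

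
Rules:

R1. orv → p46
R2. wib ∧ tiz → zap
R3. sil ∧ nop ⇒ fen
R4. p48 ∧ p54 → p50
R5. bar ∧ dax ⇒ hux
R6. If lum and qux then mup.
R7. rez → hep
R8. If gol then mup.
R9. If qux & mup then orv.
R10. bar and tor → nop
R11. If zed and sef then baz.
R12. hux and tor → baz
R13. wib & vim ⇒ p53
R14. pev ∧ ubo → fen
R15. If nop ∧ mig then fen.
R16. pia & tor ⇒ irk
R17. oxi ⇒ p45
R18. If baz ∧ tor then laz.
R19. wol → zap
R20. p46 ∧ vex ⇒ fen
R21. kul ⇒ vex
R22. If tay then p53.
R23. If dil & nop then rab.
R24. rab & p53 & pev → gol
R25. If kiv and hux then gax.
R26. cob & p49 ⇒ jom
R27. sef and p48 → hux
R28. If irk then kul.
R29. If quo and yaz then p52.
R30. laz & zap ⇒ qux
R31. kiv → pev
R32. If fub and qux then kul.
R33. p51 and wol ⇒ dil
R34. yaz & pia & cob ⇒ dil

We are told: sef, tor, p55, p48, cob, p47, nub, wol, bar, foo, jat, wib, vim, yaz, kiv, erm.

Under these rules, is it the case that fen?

Forward chaining from the given facts derives: nop, p53, zap, hux, pev, baz, laz, gax, qux.
Rules concluding fen: R3 needs sil; R14 needs ubo; R15 needs mig; R20 needs p46 — none of these are established.

No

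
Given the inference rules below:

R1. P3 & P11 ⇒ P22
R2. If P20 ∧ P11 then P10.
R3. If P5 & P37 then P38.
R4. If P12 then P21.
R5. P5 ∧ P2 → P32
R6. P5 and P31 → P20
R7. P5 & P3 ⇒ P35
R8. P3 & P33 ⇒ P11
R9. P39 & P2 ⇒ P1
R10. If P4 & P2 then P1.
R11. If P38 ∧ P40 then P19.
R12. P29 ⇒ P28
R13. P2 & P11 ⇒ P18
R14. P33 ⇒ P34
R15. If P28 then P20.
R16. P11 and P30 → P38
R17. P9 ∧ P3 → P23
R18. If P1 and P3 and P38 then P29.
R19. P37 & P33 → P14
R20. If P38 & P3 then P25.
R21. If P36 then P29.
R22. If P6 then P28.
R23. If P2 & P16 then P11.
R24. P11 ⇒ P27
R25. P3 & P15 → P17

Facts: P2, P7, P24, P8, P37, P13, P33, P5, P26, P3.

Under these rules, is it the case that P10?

No

Forward chaining from the given facts derives: P38, P32, P35, P11, P18, P34, P14, P25, P27, P22.
The only rule concluding P10 is R2, which needs P20; that is never established.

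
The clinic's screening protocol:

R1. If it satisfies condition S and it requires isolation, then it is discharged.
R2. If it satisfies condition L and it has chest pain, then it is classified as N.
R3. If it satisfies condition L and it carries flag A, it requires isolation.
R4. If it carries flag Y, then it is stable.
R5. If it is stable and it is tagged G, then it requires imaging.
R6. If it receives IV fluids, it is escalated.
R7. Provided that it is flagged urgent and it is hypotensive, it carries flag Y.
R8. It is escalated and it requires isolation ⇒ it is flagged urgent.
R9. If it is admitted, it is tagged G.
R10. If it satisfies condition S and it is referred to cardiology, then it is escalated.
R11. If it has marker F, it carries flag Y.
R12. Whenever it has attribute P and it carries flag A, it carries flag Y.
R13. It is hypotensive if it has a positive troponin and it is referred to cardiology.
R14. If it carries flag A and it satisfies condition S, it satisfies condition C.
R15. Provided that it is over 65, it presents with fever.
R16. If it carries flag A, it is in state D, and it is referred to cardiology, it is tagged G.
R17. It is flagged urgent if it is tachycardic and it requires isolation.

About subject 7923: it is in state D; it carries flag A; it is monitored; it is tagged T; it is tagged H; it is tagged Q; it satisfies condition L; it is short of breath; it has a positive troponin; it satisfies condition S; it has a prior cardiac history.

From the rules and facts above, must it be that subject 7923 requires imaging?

No

Forward chaining from the given facts derives: requires isolation, satisfies condition C, is discharged.
The only rule concluding "it requires imaging" is R5, which needs "it is stable"; that is never established.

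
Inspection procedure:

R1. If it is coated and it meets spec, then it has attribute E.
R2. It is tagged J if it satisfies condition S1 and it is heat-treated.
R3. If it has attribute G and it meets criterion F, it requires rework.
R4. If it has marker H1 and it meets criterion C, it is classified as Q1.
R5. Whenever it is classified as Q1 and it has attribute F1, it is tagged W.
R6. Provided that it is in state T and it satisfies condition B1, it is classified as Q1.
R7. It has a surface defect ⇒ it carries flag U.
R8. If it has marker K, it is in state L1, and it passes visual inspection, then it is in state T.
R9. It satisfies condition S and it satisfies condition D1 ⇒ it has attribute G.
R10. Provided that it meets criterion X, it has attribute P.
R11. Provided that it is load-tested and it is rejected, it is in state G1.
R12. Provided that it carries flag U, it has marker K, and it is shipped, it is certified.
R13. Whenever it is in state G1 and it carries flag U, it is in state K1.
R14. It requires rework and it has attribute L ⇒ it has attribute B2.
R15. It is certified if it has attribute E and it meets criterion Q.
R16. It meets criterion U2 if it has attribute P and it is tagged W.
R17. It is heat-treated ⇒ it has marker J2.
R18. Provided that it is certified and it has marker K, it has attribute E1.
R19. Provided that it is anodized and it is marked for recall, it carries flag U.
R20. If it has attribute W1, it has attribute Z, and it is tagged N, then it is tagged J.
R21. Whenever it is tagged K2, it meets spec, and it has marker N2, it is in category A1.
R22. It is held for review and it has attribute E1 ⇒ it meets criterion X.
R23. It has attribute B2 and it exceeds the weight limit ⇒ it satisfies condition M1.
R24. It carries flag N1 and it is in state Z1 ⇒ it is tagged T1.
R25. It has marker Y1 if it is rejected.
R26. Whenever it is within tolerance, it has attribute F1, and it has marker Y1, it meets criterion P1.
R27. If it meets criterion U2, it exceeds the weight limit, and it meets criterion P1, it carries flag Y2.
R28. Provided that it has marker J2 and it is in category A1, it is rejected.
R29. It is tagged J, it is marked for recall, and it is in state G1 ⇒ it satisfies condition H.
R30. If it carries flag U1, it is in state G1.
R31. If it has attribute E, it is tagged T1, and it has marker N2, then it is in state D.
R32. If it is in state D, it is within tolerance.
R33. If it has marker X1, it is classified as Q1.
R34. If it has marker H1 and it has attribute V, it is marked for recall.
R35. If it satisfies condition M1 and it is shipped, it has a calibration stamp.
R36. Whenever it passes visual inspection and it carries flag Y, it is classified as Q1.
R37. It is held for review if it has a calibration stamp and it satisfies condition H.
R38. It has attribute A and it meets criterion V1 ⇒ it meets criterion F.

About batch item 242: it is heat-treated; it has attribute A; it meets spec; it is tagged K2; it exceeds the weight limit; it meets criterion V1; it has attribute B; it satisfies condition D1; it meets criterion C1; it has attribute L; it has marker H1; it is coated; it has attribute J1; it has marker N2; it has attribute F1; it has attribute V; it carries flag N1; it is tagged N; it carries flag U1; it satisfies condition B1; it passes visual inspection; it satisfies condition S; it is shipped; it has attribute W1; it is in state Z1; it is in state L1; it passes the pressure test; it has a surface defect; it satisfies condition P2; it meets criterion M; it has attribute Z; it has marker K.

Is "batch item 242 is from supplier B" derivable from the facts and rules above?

Forward chaining from the given facts derives: has attribute E, carries flag U, is in state T, has attribute G, is certified, has marker J2, has attribute E1, is tagged J, is in category A1, is tagged T1, is rejected, is in state G1, is in state D, is within tolerance, is marked for recall, meets criterion F, requires rework, is classified as Q1, is in state K1, has attribute B2, satisfies condition M1, has marker Y1, meets criterion P1, satisfies condition H, has a calibration stamp, is held for review, is tagged W, meets criterion X, has attribute P, meets criterion U2, carries flag Y2.
No rule has "it is from supplier B" as its conclusion, and it is not among the given facts.

No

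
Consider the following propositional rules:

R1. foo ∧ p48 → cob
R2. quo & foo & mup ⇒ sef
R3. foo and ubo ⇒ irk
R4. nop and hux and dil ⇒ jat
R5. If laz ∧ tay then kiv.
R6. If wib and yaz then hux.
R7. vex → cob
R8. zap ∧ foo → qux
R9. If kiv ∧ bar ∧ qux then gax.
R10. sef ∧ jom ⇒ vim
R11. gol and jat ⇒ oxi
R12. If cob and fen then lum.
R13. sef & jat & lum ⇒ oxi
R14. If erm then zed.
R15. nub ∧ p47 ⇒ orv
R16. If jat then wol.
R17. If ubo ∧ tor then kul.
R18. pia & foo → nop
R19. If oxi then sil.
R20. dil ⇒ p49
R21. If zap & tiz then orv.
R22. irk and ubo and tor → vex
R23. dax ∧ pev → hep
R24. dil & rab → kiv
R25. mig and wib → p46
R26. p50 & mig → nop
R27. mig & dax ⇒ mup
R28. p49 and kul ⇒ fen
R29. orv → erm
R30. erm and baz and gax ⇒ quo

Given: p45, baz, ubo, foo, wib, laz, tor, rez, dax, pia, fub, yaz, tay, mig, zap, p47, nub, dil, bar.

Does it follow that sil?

irk  (by R3: foo, ubo)
kiv  (by R5: laz, tay)
hux  (by R6: wib, yaz)
qux  (by R8: zap, foo)
gax  (by R9: kiv, bar, qux)
orv  (by R15: nub, p47)
kul  (by R17: ubo, tor)
nop  (by R18: pia, foo)
p49  (by R20: dil)
vex  (by R22: irk, ubo, tor)
mup  (by R27: mig, dax)
fen  (by R28: p49, kul)
erm  (by R29: orv)
quo  (by R30: erm, baz, gax)
sef  (by R2: quo, foo, mup)
jat  (by R4: nop, hux, dil)
cob  (by R7: vex)
lum  (by R12: cob, fen)
oxi  (by R13: sef, jat, lum)
sil  (by R19: oxi)

Yes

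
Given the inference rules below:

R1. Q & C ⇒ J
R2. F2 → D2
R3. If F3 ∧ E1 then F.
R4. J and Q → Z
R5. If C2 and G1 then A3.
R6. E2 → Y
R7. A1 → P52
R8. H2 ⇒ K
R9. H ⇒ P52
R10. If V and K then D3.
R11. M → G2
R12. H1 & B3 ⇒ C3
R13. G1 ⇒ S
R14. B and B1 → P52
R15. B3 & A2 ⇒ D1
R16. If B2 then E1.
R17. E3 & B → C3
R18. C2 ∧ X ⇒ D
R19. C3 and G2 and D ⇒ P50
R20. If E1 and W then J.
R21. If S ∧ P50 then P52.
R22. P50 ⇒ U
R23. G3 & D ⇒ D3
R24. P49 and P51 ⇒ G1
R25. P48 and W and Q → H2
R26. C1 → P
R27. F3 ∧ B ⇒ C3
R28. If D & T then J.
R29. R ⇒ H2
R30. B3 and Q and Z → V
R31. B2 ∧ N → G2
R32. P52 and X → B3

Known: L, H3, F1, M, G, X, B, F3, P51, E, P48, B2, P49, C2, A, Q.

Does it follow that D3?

Forward chaining from the given facts derives: G2, E1, D, G1, C3, F, A3, S, P50, P52, U, B3.
Rules concluding D3: R10 needs V; R23 needs G3 — none of these are established.

No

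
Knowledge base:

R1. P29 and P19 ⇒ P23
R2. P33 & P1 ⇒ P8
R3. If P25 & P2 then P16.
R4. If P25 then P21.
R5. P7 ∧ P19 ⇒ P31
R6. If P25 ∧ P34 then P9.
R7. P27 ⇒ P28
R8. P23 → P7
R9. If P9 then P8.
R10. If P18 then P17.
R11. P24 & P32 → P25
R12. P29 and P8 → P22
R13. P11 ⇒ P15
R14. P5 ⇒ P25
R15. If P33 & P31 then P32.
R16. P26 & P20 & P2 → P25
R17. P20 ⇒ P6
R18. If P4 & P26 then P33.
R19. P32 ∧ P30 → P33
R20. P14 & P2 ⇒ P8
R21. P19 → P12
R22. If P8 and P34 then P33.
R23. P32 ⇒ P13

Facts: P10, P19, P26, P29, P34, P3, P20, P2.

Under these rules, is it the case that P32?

Yes

P23  (by R1: P29, P19)
P7  (by R8: P23)
P25  (by R16: P26, P20, P2)
P31  (by R5: P7, P19)
P9  (by R6: P25, P34)
P8  (by R9: P9)
P33  (by R22: P8, P34)
P32  (by R15: P33, P31)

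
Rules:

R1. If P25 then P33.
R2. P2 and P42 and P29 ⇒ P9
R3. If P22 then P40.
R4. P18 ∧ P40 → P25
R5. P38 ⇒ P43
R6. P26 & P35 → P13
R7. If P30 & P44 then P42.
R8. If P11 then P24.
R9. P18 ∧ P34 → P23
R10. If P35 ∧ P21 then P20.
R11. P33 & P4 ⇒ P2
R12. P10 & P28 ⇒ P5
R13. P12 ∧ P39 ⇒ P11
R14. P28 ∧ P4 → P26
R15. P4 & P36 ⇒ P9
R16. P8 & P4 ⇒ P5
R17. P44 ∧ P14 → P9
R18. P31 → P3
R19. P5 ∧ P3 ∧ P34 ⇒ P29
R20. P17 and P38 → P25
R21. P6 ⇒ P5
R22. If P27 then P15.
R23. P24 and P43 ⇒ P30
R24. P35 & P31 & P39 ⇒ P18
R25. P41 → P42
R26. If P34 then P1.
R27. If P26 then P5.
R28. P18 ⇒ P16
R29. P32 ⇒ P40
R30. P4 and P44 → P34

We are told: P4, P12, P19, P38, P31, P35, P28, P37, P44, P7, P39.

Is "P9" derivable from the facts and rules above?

No

Forward chaining from the given facts derives: P43, P11, P26, P3, P18, P5, P16, P34, P13, P24, P23, P29, P30, P1, P42.
Rules concluding P9: R2 needs P2; R15 needs P36; R17 needs P14 — none of these are established.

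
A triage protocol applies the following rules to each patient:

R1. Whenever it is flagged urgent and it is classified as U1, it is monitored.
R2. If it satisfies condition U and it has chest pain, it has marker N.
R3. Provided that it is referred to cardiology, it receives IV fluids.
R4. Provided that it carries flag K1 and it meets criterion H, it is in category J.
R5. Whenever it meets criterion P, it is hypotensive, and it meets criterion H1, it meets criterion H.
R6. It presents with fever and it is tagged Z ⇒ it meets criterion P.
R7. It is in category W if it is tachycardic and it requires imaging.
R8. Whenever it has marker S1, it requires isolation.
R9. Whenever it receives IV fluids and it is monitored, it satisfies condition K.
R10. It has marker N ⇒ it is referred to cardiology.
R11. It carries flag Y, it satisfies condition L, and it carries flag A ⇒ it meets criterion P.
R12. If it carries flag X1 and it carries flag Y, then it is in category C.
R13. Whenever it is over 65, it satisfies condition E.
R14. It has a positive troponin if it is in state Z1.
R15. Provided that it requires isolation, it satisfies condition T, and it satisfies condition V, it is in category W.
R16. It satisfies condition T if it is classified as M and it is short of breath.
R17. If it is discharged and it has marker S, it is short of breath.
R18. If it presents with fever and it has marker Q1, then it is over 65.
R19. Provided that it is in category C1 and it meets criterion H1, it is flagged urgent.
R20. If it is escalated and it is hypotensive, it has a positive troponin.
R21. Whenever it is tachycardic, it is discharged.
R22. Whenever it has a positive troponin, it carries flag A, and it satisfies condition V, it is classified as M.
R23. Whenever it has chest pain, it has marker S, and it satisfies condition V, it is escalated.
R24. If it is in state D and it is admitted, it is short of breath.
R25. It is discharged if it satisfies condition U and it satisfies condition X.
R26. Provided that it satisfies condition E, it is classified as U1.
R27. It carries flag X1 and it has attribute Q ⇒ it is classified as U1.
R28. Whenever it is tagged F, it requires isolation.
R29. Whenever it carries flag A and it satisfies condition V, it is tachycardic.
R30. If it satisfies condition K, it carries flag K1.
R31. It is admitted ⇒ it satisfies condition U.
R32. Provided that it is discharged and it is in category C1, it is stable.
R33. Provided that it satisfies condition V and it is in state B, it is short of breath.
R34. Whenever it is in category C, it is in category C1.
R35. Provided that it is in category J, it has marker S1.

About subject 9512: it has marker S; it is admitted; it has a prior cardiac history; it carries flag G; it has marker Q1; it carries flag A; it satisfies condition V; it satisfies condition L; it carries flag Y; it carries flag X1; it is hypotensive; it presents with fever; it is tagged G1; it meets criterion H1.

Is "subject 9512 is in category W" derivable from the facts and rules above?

Forward chaining from the given facts derives: meets criterion P, is in category C, is over 65, is tachycardic, satisfies condition U, is in category C1, meets criterion H, satisfies condition E, is flagged urgent, is discharged, is classified as U1, is stable, is monitored, is short of breath.
Rules concluding "it is in category W": R7 needs "it requires imaging"; R15 needs "it requires isolation" — none of these are established.

No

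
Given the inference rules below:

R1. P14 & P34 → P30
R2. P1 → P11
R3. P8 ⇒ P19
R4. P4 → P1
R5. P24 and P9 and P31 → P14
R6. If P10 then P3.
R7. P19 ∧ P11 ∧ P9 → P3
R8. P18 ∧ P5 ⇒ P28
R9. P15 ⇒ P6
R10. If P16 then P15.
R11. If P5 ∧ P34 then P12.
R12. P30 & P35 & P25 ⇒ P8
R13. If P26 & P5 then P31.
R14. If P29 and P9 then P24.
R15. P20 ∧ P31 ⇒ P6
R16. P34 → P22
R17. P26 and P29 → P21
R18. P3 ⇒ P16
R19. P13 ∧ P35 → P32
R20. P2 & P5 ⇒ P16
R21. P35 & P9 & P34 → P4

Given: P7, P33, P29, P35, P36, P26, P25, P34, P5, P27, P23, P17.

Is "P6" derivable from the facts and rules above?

No

Forward chaining from the given facts derives: P12, P31, P22, P21.
Rules concluding P6: R9 needs P15; R15 needs P20 — none of these are established.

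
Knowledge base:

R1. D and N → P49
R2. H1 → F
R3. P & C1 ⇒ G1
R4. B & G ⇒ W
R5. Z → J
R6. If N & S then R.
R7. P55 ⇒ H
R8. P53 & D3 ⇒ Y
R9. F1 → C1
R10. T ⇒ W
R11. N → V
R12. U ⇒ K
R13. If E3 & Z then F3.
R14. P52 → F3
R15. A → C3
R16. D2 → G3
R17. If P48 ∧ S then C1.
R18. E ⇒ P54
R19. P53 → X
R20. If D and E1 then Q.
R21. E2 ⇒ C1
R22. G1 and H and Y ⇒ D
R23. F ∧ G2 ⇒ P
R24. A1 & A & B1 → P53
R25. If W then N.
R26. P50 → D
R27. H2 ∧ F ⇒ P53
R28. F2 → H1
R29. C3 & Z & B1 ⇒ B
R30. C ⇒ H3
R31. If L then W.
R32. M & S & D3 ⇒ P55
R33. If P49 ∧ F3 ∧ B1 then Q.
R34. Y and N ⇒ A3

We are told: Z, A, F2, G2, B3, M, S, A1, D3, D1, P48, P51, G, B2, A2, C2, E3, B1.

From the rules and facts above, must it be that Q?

F3  (by R13: E3, Z)
C3  (by R15: A)
C1  (by R17: P48, S)
P53  (by R24: A1, A, B1)
H1  (by R28: F2)
B  (by R29: C3, Z, B1)
P55  (by R32: M, S, D3)
F  (by R2: H1)
W  (by R4: B, G)
H  (by R7: P55)
Y  (by R8: P53, D3)
P  (by R23: F, G2)
N  (by R25: W)
G1  (by R3: P, C1)
D  (by R22: G1, H, Y)
P49  (by R1: D, N)
Q  (by R33: P49, F3, B1)

Yes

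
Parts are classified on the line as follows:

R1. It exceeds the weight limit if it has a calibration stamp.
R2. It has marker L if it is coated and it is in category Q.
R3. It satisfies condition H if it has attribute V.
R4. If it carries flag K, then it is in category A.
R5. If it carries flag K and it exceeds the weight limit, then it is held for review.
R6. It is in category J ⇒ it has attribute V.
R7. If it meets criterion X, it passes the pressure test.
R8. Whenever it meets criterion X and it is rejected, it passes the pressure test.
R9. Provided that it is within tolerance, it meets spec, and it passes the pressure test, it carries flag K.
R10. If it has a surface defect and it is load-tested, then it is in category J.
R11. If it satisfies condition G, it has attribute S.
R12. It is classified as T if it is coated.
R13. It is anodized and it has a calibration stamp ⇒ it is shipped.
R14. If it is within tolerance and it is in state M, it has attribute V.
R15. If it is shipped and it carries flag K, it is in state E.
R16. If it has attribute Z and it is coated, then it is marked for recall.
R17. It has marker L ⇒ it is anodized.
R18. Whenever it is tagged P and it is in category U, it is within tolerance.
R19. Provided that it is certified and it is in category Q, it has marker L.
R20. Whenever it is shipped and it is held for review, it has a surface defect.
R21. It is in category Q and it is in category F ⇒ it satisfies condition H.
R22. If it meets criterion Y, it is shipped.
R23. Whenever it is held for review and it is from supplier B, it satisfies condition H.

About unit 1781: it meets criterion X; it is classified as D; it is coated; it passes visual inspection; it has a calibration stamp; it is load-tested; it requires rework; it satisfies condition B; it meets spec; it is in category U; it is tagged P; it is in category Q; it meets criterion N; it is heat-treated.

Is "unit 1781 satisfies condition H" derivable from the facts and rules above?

By R1 (it has a calibration stamp): it exceeds the weight limit.
By R2 (it is coated, it is in category Q): it has marker L.
By R7 (it meets criterion X): it passes the pressure test.
By R17 (it has marker L): it is anodized.
By R18 (it is tagged P, it is in category U): it is within tolerance.
By R9 (it is within tolerance, it meets spec, it passes the pressure test): it carries flag K.
By R13 (it is anodized, it has a calibration stamp): it is shipped.
By R5 (it carries flag K, it exceeds the weight limit): it is held for review.
By R20 (it is shipped, it is held for review): it has a surface defect.
By R10 (it has a surface defect, it is load-tested): it is in category J.
By R6 (it is in category J): it has attribute V.
By R3 (it has attribute V): it satisfies condition H.

Yes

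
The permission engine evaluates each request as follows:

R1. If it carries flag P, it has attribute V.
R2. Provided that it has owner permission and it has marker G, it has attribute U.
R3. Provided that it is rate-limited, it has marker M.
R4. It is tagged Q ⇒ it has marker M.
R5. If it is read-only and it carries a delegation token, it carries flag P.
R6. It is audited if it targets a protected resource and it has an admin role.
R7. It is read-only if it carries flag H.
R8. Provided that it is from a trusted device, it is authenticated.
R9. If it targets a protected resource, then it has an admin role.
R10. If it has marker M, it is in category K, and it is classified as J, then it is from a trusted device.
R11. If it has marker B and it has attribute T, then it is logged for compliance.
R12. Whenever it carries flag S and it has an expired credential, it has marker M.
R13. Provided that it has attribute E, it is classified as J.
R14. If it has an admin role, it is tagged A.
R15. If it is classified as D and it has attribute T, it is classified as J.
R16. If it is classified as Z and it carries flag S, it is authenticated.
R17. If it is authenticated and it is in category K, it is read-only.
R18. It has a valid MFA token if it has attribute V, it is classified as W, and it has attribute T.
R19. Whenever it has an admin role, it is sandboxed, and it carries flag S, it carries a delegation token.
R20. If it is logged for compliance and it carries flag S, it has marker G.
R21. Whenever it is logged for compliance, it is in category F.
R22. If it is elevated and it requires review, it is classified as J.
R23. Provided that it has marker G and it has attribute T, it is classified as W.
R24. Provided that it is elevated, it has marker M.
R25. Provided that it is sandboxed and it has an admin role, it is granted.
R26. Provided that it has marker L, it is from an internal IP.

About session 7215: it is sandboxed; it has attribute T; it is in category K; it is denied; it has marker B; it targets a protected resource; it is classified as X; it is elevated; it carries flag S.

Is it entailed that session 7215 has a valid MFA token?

Forward chaining from the given facts derives: has an admin role, is logged for compliance, is tagged A, carries a delegation token, has marker G, is in category F, is classified as W, has marker M, is granted, is audited.
The only rule concluding "it has a valid MFA token" is R18, which needs "it has attribute V"; that is never established.

No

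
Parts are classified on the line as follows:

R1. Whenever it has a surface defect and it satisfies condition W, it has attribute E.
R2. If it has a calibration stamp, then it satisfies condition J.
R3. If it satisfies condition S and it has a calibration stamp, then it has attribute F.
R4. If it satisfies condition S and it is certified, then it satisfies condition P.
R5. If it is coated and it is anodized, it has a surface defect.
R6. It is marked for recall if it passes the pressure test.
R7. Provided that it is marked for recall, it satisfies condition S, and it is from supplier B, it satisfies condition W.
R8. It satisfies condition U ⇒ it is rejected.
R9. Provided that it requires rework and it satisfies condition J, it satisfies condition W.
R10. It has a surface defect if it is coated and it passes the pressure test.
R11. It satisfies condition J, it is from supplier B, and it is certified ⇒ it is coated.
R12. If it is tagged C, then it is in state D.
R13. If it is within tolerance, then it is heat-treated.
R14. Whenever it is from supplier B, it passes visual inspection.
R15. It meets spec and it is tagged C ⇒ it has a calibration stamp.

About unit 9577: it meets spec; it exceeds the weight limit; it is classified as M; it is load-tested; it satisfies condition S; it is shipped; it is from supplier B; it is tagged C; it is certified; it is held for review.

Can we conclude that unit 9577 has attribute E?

No

Forward chaining from the given facts derives: satisfies condition P, is in state D, passes visual inspection, has a calibration stamp, satisfies condition J, has attribute F, is coated.
The only rule concluding "it has attribute E" is R1, which needs "it has a surface defect"; that is never established.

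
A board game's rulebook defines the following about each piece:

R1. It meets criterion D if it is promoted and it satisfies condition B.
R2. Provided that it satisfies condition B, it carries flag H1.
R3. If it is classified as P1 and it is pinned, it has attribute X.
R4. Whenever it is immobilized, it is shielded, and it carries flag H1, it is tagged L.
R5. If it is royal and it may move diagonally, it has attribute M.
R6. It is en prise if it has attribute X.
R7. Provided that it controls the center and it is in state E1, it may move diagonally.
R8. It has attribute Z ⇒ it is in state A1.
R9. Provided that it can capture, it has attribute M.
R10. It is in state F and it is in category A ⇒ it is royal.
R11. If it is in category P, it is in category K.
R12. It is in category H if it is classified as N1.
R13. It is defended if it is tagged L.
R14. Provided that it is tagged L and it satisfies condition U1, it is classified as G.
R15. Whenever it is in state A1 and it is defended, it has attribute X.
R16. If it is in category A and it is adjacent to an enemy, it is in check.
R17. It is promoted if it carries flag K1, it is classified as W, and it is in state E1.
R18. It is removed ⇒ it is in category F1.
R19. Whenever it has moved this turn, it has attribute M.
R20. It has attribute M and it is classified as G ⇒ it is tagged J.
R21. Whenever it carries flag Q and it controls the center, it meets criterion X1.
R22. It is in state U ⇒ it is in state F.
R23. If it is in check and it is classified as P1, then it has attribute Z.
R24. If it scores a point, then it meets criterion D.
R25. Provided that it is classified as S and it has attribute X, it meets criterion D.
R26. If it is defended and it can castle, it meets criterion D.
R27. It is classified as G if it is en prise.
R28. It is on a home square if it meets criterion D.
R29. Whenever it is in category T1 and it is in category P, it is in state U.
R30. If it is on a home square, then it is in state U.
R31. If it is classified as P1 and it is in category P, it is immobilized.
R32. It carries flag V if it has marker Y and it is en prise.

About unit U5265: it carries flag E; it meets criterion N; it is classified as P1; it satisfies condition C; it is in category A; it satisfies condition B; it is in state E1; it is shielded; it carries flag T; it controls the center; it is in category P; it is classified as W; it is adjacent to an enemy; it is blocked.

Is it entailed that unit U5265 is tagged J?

Forward chaining from the given facts derives: carries flag H1, may move diagonally, is in category K, is in check, has attribute Z, is immobilized, is tagged L, is in state A1, is defended, has attribute X, is en prise, is classified as G.
The only rule concluding "it is tagged J" is R20, which needs "it has attribute M"; that is never established.

No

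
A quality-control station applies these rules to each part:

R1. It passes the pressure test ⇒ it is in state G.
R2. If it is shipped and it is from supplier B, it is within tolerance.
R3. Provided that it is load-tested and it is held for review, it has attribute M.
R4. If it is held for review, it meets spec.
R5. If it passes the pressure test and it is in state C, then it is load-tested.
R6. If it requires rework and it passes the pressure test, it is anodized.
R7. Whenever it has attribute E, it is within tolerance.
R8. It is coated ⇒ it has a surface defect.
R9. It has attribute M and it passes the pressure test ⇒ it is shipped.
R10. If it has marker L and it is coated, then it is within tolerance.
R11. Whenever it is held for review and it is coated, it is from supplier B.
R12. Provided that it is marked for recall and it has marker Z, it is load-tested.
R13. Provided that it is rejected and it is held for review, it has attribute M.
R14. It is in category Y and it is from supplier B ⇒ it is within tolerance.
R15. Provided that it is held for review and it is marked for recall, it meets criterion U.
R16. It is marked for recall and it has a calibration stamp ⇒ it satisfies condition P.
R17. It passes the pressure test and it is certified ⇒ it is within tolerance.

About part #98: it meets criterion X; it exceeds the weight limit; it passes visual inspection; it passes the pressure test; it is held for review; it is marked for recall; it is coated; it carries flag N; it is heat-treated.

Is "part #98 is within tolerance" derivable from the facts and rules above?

No

Forward chaining from the given facts derives: is in state G, meets spec, has a surface defect, is from supplier B, meets criterion U.
Rules concluding "it is within tolerance": R2 needs "it is shipped"; R7 needs "it has attribute E"; R10 needs "it has marker L"; R14 needs "it is in category Y"; R17 needs "it is certified" — none of these are established.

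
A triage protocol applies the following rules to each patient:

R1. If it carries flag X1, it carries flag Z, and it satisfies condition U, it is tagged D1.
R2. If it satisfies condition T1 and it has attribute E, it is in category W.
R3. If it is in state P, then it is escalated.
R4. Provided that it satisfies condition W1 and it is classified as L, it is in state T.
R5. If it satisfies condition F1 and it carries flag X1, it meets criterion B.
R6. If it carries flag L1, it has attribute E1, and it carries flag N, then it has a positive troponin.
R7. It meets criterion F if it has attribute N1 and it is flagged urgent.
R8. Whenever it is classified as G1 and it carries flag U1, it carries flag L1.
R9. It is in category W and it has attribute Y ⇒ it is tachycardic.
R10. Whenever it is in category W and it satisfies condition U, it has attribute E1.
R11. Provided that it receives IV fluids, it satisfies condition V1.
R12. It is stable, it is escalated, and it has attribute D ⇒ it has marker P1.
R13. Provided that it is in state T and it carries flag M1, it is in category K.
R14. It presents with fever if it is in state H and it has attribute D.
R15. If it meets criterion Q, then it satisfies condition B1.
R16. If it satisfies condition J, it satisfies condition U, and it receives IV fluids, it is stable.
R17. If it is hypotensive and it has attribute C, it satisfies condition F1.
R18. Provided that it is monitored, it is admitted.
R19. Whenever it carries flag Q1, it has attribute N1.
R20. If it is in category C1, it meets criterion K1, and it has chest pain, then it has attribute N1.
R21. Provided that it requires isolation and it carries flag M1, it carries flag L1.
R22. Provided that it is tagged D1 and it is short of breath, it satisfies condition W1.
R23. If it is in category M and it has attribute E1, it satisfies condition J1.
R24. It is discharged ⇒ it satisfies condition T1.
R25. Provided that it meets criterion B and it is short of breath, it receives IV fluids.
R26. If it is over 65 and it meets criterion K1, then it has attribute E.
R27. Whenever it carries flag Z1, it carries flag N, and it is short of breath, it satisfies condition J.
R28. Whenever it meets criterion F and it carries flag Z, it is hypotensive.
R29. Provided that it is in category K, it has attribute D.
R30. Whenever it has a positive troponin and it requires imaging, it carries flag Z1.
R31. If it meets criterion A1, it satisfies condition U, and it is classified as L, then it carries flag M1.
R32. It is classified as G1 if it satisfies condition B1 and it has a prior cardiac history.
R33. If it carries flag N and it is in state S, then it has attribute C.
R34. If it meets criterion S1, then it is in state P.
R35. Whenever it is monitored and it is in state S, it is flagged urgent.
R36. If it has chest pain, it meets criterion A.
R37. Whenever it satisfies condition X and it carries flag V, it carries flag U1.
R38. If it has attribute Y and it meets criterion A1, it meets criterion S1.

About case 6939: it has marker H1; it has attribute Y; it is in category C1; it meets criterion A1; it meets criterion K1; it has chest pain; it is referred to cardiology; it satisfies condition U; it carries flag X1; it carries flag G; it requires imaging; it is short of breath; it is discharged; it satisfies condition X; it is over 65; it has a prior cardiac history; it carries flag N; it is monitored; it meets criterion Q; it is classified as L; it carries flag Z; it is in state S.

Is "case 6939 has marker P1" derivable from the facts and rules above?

No

Forward chaining from the given facts derives: is tagged D1, satisfies condition B1, is admitted, has attribute N1, satisfies condition W1, satisfies condition T1, has attribute E, carries flag M1, is classified as G1, has attribute C, is flagged urgent, meets criterion A, meets criterion S1, is in category W, is in state T, meets criterion F, is tachycardic, has attribute E1, is in category K, is hypotensive, has attribute D, is in state P, is escalated, satisfies condition F1, meets criterion B, receives IV fluids, satisfies condition V1.
The only rule concluding "it has marker P1" is R12, which needs "it is stable"; that is never established.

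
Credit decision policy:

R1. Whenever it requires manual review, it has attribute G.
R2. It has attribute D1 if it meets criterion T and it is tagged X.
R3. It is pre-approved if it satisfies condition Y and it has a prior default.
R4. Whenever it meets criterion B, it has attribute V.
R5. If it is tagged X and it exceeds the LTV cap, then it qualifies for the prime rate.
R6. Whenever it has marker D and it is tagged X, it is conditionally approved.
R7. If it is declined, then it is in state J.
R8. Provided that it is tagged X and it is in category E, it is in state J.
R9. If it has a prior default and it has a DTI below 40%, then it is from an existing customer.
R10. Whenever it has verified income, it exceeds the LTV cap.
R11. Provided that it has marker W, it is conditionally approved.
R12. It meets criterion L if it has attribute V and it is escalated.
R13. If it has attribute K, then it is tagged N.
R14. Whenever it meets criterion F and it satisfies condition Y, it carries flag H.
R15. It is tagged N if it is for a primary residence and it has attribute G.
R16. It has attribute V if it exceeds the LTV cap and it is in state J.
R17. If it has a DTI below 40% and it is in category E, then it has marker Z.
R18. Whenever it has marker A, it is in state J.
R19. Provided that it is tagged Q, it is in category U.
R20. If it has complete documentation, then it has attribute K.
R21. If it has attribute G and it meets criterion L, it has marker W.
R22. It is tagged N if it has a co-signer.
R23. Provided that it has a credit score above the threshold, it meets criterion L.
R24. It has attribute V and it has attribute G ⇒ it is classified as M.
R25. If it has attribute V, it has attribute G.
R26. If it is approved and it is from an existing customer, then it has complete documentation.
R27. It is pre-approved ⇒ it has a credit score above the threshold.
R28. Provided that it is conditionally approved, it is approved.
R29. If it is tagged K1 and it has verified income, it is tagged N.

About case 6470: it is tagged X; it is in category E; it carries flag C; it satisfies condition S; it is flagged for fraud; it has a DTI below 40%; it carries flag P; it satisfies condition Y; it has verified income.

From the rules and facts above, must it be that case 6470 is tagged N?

Forward chaining from the given facts derives: is in state J, exceeds the LTV cap, has attribute V, has marker Z, has attribute G, qualifies for the prime rate, is classified as M.
Rules concluding "it is tagged N": R13 needs "it has attribute K"; R15 needs "it is for a primary residence"; R22 needs "it has a co-signer"; R29 needs "it is tagged K1" — none of these are established.

No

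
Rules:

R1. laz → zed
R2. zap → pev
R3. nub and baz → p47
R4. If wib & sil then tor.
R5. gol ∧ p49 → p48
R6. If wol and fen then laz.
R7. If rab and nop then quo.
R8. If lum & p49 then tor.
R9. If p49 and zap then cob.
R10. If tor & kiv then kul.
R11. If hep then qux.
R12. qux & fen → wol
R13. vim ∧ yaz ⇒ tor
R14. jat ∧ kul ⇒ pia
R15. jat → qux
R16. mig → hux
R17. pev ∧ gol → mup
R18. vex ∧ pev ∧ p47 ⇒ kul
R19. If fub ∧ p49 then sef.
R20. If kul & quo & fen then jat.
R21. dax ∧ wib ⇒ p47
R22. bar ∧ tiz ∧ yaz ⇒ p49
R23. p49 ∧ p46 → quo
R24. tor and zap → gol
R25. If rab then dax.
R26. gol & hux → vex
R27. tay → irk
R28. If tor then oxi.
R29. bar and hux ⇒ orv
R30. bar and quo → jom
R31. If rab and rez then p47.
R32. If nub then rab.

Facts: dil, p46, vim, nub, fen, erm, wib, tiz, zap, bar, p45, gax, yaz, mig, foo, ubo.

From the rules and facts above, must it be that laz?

pev  (by R2: zap)
tor  (by R13: vim, yaz)
hux  (by R16: mig)
p49  (by R22: bar, tiz, yaz)
quo  (by R23: p49, p46)
gol  (by R24: tor, zap)
vex  (by R26: gol, hux)
rab  (by R32: nub)
dax  (by R25: rab)
p47  (by R21: dax, wib)
kul  (by R18: vex, pev, p47)
jat  (by R20: kul, quo, fen)
qux  (by R15: jat)
wol  (by R12: qux, fen)
laz  (by R6: wol, fen)

Yes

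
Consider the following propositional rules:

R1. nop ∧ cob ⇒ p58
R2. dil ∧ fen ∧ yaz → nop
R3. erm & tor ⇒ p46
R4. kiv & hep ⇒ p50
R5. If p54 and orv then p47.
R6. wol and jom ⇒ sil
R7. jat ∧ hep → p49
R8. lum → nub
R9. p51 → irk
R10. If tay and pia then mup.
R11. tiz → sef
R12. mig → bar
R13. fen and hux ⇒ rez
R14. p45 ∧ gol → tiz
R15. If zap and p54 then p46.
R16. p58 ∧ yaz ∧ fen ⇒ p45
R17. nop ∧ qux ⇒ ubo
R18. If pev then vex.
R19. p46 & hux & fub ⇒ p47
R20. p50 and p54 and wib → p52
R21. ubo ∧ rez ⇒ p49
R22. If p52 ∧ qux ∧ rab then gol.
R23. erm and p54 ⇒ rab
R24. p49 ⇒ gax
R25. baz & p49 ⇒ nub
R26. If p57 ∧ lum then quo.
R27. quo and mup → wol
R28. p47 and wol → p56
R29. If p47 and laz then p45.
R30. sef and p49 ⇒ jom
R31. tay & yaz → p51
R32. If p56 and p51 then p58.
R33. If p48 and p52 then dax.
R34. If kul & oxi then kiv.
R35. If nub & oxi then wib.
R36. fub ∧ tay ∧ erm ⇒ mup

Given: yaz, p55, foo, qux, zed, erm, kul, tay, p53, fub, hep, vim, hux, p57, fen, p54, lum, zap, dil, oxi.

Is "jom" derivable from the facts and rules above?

nop  (by R2: dil, fen, yaz)
nub  (by R8: lum)
rez  (by R13: fen, hux)
p46  (by R15: zap, p54)
ubo  (by R17: nop, qux)
p47  (by R19: p46, hux, fub)
p49  (by R21: ubo, rez)
rab  (by R23: erm, p54)
quo  (by R26: p57, lum)
p51  (by R31: tay, yaz)
kiv  (by R34: kul, oxi)
wib  (by R35: nub, oxi)
mup  (by R36: fub, tay, erm)
p50  (by R4: kiv, hep)
p52  (by R20: p50, p54, wib)
gol  (by R22: p52, qux, rab)
wol  (by R27: quo, mup)
p56  (by R28: p47, wol)
p58  (by R32: p56, p51)
p45  (by R16: p58, yaz, fen)
tiz  (by R14: p45, gol)
sef  (by R11: tiz)
jom  (by R30: sef, p49)

Yes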